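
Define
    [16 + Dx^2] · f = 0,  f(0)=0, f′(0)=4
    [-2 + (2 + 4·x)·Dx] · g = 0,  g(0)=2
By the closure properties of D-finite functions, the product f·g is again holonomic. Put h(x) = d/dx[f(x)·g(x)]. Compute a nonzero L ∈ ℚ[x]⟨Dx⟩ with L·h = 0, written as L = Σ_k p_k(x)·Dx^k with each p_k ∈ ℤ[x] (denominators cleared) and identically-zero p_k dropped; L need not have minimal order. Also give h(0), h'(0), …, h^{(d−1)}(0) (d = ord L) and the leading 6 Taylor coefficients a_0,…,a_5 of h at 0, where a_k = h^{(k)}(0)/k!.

f: a_k = 0, 4, 0, -32/3, 0, 128/15, …
g: a_k = 2, 2, -1, 1, -5/4, 7/4, …
f·g: L₀ = L_f ⊗_s L_g, ord ≤ 2·1.
h=h₀': d/dx-closure on L₀ ⇒ L.
L = (413 + 2688·x + 6784·x^2 + 8192·x^3 + 4096·x^4) + (-26 - 180·x - 384·x^2 - 256·x^3)·Dx + (19 + 140·x + 396·x^2 + 512·x^3 + 256·x^4)·Dx^2  (order 2).
h: a_k = 8, 16, -76, -208/3, 341/3, 402/5, …
ICs: h(0) = 8, h′(0) = 16.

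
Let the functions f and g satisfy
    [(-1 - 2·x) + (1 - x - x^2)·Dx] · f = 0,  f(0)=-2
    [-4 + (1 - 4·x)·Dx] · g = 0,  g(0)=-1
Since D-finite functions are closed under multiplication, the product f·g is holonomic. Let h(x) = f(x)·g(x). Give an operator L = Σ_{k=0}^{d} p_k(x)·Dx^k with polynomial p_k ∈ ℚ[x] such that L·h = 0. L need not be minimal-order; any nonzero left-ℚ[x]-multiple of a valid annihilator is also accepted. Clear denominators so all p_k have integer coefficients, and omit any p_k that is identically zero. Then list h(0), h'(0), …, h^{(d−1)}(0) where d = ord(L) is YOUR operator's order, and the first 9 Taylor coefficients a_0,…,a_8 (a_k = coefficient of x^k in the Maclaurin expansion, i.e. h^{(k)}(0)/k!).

L = (-5 + 6·x + 12·x^2) + (1 - 5·x + 3·x^2 + 4·x^3)·Dx  (order 1).
h: a_k = 2, 10, 44, 182, 738, 2968, 11898, 47634, 190604, …
ICs: h(0) = 2.

f: a_k = -2, -2, -4, -6, -10, -16, -26, -42, -68, …
g: a_k = -1, -4, -16, -64, -256, -1024, -4096, -16384, -65536, …
L₀ := L_f ⊗_s L_g (sym. prod.), ord ≤ 1.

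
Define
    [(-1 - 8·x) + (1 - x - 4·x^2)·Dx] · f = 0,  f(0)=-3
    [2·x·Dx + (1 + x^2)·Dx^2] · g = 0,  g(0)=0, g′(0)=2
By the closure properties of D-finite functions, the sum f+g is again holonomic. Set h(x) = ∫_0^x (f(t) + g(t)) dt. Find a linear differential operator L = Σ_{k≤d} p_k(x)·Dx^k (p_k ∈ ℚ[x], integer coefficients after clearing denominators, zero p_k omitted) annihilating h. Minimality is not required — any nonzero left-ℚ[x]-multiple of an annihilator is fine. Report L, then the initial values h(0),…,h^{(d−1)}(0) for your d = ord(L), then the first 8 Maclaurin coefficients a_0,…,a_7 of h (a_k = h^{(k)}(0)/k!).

f: a_k = -3, -3, -15, -27, -87, -195, -543, -1323, …
g: a_k = 0, 2, 0, -2/3, 0, 2/5, 0, -2/7, …
Sum ⇒ L₀ = lclm(L_f,L_g) in ℚ(x)⟨Dx⟩.
∫: right-multiply L₀ by Dx.
L = (-10 + 40·x + 478·x^2 + 864·x^3 + 2496·x^4 + 384·x^6)·Dx^2 + (28 + 246·x + 316·x^2 + 1182·x^3 + 752·x^4 + 2048·x^5 + 48·x^6 + 384·x^7)·Dx^3 + (-5 - 8·x - 32·x^2 + 104·x^3 + 197·x^4 + 128·x^5 + 288·x^6 + 16·x^7 + 64·x^8)·Dx^4  (order 4).
h: a_k = 0, -3, -1/2, -5, -83/12, -87/5, -973/30, -543/7, …
ICs: h(0) = 0, h′(0) = -3, h′′(0) = -1, h′′′(0) = -30.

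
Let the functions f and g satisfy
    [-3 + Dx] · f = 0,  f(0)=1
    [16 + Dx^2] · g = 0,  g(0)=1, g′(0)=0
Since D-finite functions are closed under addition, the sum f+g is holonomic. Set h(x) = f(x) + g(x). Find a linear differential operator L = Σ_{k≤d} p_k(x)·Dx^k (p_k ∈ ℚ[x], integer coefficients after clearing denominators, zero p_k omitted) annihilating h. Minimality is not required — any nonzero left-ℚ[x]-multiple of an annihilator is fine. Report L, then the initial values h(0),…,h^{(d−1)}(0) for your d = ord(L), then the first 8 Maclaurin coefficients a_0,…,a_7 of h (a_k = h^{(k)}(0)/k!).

L = -48 + 16·Dx - 3·Dx^2 + Dx^3  (order 3).
h: a_k = 2, 3, -7/2, 9/2, 337/24, 81/40, -3367/720, 243/560, …
ICs: h(0) = 2, h′(0) = 3, h′′(0) = -7.

f: a_k = 1, 3, 9/2, 9/2, 27/8, 81/40, 81/80, 243/560, …
g: a_k = 1, 0, -8, 0, 32/3, 0, -256/45, 0, …
f+g: L₀ = lclm(L_f,L_g), ord ≤ 1+2.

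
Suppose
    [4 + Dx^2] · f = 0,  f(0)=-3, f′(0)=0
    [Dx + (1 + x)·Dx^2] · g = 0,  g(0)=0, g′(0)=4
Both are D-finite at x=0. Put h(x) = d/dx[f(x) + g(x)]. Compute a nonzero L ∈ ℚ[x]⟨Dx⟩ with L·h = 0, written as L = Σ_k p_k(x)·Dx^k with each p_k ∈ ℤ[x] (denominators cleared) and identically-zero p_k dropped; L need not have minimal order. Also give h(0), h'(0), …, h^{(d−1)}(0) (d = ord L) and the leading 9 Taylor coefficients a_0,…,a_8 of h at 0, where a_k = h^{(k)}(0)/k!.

f: a_k = -3, 0, 6, 0, -2, 0, 4/15, 0, -2/105, …
g: a_k = 0, 4, -2, 4/3, -1, 4/5, -2/3, 4/7, -1/2, …
Weyl lclm of L_f,L_g ⇒ L₀ (ord ≤ 4).
h=h₀': d/dx-closure on L₀ ⇒ L.
L = (20 + 16·x + 8·x^2) + (12 + 28·x + 24·x^2 + 8·x^3)·Dx + (5 + 4·x + 2·x^2)·Dx^2 + (3 + 7·x + 6·x^2 + 2·x^3)·Dx^3  (order 3).
h: a_k = 4, 8, 4, -12, 4, -12/5, 4, -436/105, 4, …
ICs: h(0) = 4, h′(0) = 8, h′′(0) = 8.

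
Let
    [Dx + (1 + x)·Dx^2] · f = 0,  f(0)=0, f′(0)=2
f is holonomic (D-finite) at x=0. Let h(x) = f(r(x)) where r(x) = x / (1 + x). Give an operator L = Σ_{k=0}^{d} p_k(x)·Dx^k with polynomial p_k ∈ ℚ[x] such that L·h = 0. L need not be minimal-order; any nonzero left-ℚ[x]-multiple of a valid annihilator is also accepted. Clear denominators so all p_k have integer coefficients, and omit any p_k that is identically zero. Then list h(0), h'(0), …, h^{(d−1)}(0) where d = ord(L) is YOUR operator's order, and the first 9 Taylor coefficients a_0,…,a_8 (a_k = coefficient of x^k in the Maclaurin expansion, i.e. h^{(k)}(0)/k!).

L = (3 + 4·x)·Dx + (1 + 3·x + 2·x^2)·Dx^2  (order 2).
h: a_k = 0, 2, -3, 14/3, -15/2, 62/5, -21, 254/7, -255/4, …
ICs: h(0) = 0, h′(0) = 2.

f: a_k = 0, 2, -1, 2/3, -1/2, 2/5, -1/3, 2/7, -1/4, …
h₀=f(r): pull back L_f along r ⇒ L₀.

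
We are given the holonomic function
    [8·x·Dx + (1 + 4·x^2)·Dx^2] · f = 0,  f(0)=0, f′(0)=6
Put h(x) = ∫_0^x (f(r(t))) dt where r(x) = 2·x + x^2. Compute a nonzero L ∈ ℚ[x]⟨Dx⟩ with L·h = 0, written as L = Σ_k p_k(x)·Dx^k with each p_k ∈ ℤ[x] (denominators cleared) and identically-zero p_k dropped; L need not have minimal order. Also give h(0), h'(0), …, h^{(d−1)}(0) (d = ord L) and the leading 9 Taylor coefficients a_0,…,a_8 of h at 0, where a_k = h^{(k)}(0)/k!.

f: a_k = 0, 6, 0, -8, 0, 96/5, 0, -384/7, 0, …
Substitute x→r, Dx→(1/r')Dx; clear ⇒ L₀.
∫: right-multiply L₀ by Dx.
L = (-1 + 32·x + 64·x^2 + 48·x^3 + 12·x^4)·Dx^2 + (1 + x + 16·x^2 + 32·x^3 + 20·x^4 + 4·x^5)·Dx^3  (order 3).
h: a_k = 0, 0, 6, 2, -16, -96/5, 472/5, 1528/7, -4800/7, …
ICs: h(0) = 0, h′(0) = 0, h′′(0) = 12.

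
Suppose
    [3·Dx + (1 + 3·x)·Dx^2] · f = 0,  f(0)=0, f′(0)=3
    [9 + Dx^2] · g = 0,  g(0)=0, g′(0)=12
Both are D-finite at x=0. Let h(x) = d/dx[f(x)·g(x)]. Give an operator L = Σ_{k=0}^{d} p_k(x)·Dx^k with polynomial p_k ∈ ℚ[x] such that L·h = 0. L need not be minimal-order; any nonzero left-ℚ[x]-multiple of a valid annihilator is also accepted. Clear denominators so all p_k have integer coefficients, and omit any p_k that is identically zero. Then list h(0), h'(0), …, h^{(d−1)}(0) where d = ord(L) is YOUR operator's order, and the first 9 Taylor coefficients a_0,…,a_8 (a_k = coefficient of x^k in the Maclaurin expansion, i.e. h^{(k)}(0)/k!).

L = (-675 - 3564·x - 10206·x^2 + 8748·x^3 + 94041·x^4 + 157464·x^5 + 78732·x^6) + (-216 - 864·x + 1620·x^2 + 14580·x^3 + 29160·x^4 + 17496·x^5)·Dx + (-84 - 396·x - 378·x^2 + 5832·x^3 + 23814·x^4 + 34992·x^5 + 17496·x^6)·Dx^2 + (-24 - 96·x + 180·x^2 + 1620·x^3 + 3240·x^4 + 1944·x^5)·Dx^3 + (-1 + 84·x^2 + 540·x^3 + 1485·x^4 + 1944·x^5 + 972·x^6)·Dx^4  (order 4).
h: a_k = 0, 72, -162, 216, -810, 2673, -158193/20, 164754/7, -492075/7, …
ICs: h(0) = 0, h′(0) = 72, h′′(0) = -324, h′′′(0) = 1296.

f: a_k = 0, 3, -9/2, 9, -81/4, 243/5, -243/2, 2187/7, -6561/8, …
g: a_k = 0, 12, 0, -18, 0, 81/10, 0, -243/140, 0, …
Product ⇒ symmetric product L₀, ord ≤ 4.
Differentiate: ansatz ord ≤ ord L₀ ⇒ L.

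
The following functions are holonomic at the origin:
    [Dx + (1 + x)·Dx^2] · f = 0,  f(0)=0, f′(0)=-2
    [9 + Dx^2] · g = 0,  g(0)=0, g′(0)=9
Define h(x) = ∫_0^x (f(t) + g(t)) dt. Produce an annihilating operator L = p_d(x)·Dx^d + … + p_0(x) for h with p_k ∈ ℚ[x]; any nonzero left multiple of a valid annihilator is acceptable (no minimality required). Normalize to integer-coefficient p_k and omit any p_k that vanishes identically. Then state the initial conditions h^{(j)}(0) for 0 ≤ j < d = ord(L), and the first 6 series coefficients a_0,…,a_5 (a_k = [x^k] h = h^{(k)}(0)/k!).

f: a_k = 0, -2, 1, -2/3, 1/2, -2/5, …
g: a_k = 0, 9, 0, -27/2, 0, 243/40, …
h₀=f+g: left-lcm gives L₀, ord ≤ 4.
∫: right-multiply L₀ by Dx.
L = (135 + 162·x + 81·x^2)·Dx^2 + (99 + 261·x + 243·x^2 + 81·x^3)·Dx^3 + (15 + 18·x + 9·x^2)·Dx^4 + (11 + 29·x + 27·x^2 + 9·x^3)·Dx^5  (order 5).
h: a_k = 0, 0, 7/2, 1/3, -85/24, 1/10, …
ICs: h(0) = 0, h′(0) = 0, h′′(0) = 7, h′′′(0) = 2, h′′′′(0) = -85.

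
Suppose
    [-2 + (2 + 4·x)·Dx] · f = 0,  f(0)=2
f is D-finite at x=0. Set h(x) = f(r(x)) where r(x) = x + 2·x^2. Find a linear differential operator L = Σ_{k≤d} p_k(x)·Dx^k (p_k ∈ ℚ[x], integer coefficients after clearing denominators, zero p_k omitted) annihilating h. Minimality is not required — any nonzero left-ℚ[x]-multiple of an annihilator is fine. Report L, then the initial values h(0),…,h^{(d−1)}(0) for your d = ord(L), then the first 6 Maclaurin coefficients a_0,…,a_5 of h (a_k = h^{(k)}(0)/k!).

L = (-1 - 4·x) + (1 + 2·x + 4·x^2)·Dx  (order 1).
h: a_k = 2, 2, 3, -3, 3/4, 15/4, …
ICs: h(0) = 2.

f: a_k = 2, 2, -1, 1, -5/4, 7/4, …
h₀=f(r): pull back L_f along r ⇒ L₀.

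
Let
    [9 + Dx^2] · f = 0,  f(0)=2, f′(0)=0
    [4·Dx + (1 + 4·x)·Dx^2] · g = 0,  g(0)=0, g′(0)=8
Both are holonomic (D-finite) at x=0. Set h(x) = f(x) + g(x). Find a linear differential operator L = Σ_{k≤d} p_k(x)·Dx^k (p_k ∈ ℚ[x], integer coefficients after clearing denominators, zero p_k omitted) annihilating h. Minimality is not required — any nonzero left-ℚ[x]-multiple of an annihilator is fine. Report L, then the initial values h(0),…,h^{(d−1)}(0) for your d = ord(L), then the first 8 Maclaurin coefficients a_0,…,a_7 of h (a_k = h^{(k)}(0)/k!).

f: a_k = 2, 0, -9, 0, 27/4, 0, -81/40, 0, …
g: a_k = 0, 8, -16, 128/3, -128, 2048/5, -4096/3, 32768/7, …
f+g: L₀ = lclm(L_f,L_g), ord ≤ 2+2.
L = (3780 + 2592·x + 5184·x^2)·Dx + (369 + 2124·x + 3888·x^2 + 5184·x^3)·Dx^2 + (420 + 288·x + 576·x^2)·Dx^3 + (41 + 236·x + 432·x^2 + 576·x^3)·Dx^4  (order 4).
h: a_k = 2, 8, -25, 128/3, -485/4, 2048/5, -164083/120, 32768/7, …
ICs: h(0) = 2, h′(0) = 8, h′′(0) = -50, h′′′(0) = 256.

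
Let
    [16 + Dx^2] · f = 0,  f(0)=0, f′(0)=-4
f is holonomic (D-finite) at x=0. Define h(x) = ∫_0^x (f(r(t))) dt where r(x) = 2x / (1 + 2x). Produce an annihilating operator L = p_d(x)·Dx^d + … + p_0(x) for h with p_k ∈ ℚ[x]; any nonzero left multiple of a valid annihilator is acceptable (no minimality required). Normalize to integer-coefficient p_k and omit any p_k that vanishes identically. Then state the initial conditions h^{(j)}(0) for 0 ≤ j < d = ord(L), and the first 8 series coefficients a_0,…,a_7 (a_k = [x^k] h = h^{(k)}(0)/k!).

L = 64·Dx + (4 + 24·x + 48·x^2 + 32·x^3)·Dx^2 + (1 + 8·x + 24·x^2 + 32·x^3 + 16·x^4)·Dx^3  (order 3).
h: a_k = 0, 0, -4, 16/3, 40/3, -448/5, 12352/45, -3840/7, …
ICs: h(0) = 0, h′(0) = 0, h′′(0) = -8.

f: a_k = 0, -4, 0, 32/3, 0, -128/15, 0, 1024/315, …
Change of var in L_f (x↦r) gives L₀.
h=∫₀ˣh₀: take L = L₀·Dx.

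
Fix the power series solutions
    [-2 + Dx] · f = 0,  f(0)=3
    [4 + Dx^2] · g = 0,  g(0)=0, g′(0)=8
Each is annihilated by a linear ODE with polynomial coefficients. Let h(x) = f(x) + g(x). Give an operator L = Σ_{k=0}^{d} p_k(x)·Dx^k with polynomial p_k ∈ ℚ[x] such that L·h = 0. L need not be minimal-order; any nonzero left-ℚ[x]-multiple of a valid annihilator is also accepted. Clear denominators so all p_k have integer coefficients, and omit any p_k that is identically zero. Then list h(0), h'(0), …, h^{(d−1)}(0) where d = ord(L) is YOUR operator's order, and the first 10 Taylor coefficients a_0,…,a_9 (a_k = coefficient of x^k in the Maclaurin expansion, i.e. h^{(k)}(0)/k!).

f: a_k = 3, 6, 6, 4, 2, 4/5, 4/15, 8/105, 2/105, 4/945, …
g: a_k = 0, 8, 0, -16/3, 0, 16/15, 0, -32/315, 0, 16/2835, …
Sum ⇒ L₀ = lclm(L_f,L_g) in ℚ(x)⟨Dx⟩.
L = -8 + 4·Dx - 2·Dx^2 + Dx^3  (order 3).
h: a_k = 3, 14, 6, -4/3, 2, 28/15, 4/15, -8/315, 2/105, 4/405, …
ICs: h(0) = 3, h′(0) = 14, h′′(0) = 12.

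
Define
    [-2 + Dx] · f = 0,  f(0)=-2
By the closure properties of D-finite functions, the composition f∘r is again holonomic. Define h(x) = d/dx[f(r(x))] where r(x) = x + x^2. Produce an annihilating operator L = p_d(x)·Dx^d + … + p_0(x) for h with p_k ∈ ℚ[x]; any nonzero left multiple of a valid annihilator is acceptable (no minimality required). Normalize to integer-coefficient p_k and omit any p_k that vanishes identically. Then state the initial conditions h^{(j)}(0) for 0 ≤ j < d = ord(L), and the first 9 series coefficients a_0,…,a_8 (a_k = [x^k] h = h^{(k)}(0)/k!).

L = (4 + 8·x + 8·x^2) + (-1 - 2·x)·Dx  (order 1).
h: a_k = -4, -16, -32, -160/3, -208/3, -1216/15, -3712/45, -24448/315, -4192/63, …
ICs: h(0) = -4.

f: a_k = -2, -4, -4, -8/3, -4/3, -8/15, -8/45, -16/315, -4/315, …
Substitute x→r, Dx→(1/r')Dx; clear ⇒ L₀.
Differentiate: ansatz ord ≤ ord L₀ ⇒ L.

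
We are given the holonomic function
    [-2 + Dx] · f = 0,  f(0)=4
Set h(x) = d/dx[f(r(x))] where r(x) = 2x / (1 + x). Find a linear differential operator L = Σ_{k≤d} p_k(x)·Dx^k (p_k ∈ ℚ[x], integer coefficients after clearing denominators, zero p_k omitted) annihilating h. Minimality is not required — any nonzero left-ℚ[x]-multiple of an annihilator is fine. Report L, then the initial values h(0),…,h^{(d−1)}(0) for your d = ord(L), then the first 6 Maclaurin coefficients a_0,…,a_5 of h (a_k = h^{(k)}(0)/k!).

L = (2 - 2·x) + (-1 - 2·x - x^2)·Dx  (order 1).
h: a_k = 16, 32, -16, -64/3, 112/3, -352/15, …
ICs: h(0) = 16.

f: a_k = 4, 8, 8, 16/3, 8/3, 16/15, …
f∘r: x↦r, Dx↦Dx/r' in L_f ⇒ L₀.
h=h₀': d/dx-closure on L₀ ⇒ L.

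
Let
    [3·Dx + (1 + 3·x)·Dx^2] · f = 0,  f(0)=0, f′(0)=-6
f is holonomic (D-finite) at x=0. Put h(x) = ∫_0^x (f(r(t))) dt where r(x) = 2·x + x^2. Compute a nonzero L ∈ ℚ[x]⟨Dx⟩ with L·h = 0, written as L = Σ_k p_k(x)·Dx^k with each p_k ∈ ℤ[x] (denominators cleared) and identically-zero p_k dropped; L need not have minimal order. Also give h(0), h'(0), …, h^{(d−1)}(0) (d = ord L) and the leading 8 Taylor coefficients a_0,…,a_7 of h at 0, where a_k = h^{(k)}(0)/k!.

L = (5 + 6·x + 3·x^2)·Dx^2 + (1 + 7·x + 9·x^2 + 3·x^3)·Dx^3  (order 3).
h: a_k = 0, 0, -6, 10, -27, 441/5, -1602/5, 8730/7, …
ICs: h(0) = 0, h′(0) = 0, h′′(0) = -12.

f: a_k = 0, -6, 9, -18, 81/2, -486/5, 243, -4374/7, …
Change of var in L_f (x↦r) gives L₀.
∫: right-multiply L₀ by Dx.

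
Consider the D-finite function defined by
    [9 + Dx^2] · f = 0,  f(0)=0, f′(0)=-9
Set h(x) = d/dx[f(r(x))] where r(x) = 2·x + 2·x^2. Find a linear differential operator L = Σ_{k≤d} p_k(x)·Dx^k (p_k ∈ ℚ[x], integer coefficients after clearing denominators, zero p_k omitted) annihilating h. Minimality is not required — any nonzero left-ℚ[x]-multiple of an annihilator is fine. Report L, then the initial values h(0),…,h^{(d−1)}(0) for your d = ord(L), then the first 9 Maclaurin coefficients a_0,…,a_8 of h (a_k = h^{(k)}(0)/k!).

f: a_k = 0, -9, 0, 27/2, 0, -243/40, 0, 729/560, 0, …
Substitute x→r, Dx→(1/r')Dx; clear ⇒ L₀.
h=h₀': d/dx-closure on L₀ ⇒ L.
L = (48 + 288·x + 864·x^2 + 1152·x^3 + 576·x^4) + (-6 - 12·x)·Dx + (1 + 4·x + 4·x^2)·Dx^2  (order 2).
h: a_k = -18, -36, 324, 1296, 648, -5184, -62208/5, -31104/5, 769824/35, …
ICs: h(0) = -18, h′(0) = -36.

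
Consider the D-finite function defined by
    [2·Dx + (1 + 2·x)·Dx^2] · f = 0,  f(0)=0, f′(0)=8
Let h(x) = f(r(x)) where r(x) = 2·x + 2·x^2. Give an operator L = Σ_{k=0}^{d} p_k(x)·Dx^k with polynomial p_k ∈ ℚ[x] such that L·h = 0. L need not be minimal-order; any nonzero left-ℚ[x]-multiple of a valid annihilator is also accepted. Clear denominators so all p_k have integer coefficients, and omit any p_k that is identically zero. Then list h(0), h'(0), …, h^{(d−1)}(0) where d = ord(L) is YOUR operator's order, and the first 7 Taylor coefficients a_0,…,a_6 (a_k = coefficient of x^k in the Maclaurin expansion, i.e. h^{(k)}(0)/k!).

L = 2·Dx + (1 + 2·x)·Dx^2  (order 2).
h: a_k = 0, 16, -16, 64/3, -32, 256/5, -256/3, …
ICs: h(0) = 0, h′(0) = 16.

f: a_k = 0, 8, -8, 32/3, -16, 128/5, -128/3, …
f∘r: x↦r, Dx↦Dx/r' in L_f ⇒ L₀.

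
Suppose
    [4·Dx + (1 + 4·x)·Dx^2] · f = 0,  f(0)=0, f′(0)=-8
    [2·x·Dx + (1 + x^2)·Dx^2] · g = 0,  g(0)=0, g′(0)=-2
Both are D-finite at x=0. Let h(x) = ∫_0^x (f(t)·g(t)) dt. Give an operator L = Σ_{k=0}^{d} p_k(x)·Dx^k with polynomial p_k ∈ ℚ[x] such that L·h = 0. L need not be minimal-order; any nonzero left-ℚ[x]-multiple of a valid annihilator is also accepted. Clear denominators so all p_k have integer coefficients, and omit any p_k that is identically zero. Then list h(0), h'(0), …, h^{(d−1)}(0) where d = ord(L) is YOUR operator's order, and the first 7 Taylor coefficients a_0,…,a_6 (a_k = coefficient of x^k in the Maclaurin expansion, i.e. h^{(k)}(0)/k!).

f: a_k = 0, -8, 16, -128/3, 128, -2048/5, 4096/3, …
g: a_k = 0, -2, 0, 2/3, 0, -2/5, 0, …
Sym-product of L_f,L_g gives L₀ (≤ ord 4).
h=∫₀ˣh₀: take L = L₀·Dx.
L = (144 + 896·x + 560·x^2 + 2304·x^3 + 1920·x^4 + 3328·x^5 + 256·x^7)·Dx^2 + (132 + 304·x + 2252·x^2 + 4144·x^3 + 8896·x^4 + 5952·x^5 + 8960·x^6 + 192·x^7 + 896·x^8)·Dx^3 + (72 + 376·x + 912·x^2 + 2808·x^3 + 3720·x^4 + 6288·x^5 + 3072·x^6 + 4368·x^7 + 192·x^8 + 512·x^9)·Dx^4 + (5 + 48·x + 178·x^2 + 416·x^3 + 729·x^4 + 720·x^5 + 1008·x^6 + 384·x^7 + 516·x^8 + 32·x^9 + 64·x^10)·Dx^5  (order 5).
h: a_k = 0, 0, 0, 16/3, -8, 16, -368/9, …
ICs: h(0) = 0, h′(0) = 0, h′′(0) = 0, h′′′(0) = 32, h′′′′(0) = -192.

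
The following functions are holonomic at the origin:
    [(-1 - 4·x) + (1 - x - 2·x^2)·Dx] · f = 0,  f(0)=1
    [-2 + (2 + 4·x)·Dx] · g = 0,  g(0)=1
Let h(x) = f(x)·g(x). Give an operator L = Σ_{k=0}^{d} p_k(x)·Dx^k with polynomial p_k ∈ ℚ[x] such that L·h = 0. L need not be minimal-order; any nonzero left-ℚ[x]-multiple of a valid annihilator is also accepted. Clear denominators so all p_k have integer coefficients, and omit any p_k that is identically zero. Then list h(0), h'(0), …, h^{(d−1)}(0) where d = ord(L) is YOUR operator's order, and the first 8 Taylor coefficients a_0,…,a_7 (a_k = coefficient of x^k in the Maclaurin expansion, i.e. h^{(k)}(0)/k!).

L = (2 + 5·x + 6·x^2) + (-1 - x + 4·x^2 + 4·x^3)·Dx  (order 1).
h: a_k = 1, 2, 7/2, 8, 115/8, 125/4, 939/16, 493/4, …
ICs: h(0) = 1.

f: a_k = 1, 1, 3, 5, 11, 21, 43, 85, …
g: a_k = 1, 1, -1/2, 1/2, -5/8, 7/8, -21/16, 33/16, …
f·g: L₀ = L_f ⊗_s L_g, ord ≤ 1·1.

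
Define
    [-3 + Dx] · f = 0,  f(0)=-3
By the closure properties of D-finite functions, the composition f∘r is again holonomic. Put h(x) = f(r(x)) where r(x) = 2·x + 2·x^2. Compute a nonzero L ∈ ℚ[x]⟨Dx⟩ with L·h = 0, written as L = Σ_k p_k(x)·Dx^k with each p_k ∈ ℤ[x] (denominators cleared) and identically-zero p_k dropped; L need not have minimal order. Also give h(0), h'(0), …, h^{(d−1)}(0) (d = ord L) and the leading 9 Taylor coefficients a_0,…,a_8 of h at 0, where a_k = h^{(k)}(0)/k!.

L = (-6 - 12·x) + Dx  (order 1).
h: a_k = -3, -18, -72, -216, -540, -5832/5, -11232/5, -137376/35, -220968/35, …
ICs: h(0) = -3.

f: a_k = -3, -9, -27/2, -27/2, -81/8, -243/40, -243/80, -729/560, -2187/4480, …
Change of var in L_f (x↦r) gives L₀.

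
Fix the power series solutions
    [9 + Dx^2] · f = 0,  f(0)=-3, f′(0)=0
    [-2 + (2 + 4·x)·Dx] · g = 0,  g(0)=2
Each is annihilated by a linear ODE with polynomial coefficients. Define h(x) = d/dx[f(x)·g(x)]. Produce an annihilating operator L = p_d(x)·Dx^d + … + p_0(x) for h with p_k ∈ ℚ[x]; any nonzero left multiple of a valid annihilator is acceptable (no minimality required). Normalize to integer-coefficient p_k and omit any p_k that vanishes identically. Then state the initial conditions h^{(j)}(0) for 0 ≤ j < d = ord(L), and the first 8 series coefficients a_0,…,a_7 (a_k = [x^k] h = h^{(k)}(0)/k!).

f: a_k = -3, 0, 27/2, 0, -81/8, 0, 243/80, 0, …
g: a_k = 2, 2, -1, 1, -5/4, 7/4, -21/8, 33/8, …
Product ⇒ symmetric product L₀, ord ≤ 2.
h₀' ⇒ L via d/dx closure of L₀.
L = (14 + 84·x + 192·x^2 + 216·x^3 + 108·x^4) + (-1 - 8·x - 18·x^2 - 12·x^3)·Dx + (1 + 7·x + 19·x^2 + 24·x^3 + 12·x^4)·Dx^2  (order 2).
h: a_k = -6, 60, 72, -120, -60, 216/5, 252/5, -1872/35, …
ICs: h(0) = -6, h′(0) = 60.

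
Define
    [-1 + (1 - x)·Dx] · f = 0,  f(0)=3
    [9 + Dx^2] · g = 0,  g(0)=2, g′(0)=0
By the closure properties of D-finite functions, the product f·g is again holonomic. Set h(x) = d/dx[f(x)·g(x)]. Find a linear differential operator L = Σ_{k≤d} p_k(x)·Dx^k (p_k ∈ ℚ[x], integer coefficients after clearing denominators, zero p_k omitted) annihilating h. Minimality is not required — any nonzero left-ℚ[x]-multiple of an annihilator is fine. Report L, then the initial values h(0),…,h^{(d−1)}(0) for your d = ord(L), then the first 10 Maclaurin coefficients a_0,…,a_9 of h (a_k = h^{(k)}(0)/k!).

f: a_k = 3, 3, 3, 3, 3, 3, 3, 3, 3, 3, …
g: a_k = 2, 0, -9, 0, 27/4, 0, -81/40, 0, 729/2240, 0, …
f·g: L₀ = L_f ⊗_s L_g, ord ≤ 1·2.
h=h₀': d/dx-closure on L₀ ⇒ L.
L = (7 - 18·x + 9·x^2) + (-2 + 2·x)·Dx + (1 - 2·x + x^2)·Dx^2  (order 2).
h: a_k = 6, -42, -63, -3, -15/4, -819/20, -1911/40, -13101/280, -117909/2240, -133197/2240, …
ICs: h(0) = 6, h′(0) = -42.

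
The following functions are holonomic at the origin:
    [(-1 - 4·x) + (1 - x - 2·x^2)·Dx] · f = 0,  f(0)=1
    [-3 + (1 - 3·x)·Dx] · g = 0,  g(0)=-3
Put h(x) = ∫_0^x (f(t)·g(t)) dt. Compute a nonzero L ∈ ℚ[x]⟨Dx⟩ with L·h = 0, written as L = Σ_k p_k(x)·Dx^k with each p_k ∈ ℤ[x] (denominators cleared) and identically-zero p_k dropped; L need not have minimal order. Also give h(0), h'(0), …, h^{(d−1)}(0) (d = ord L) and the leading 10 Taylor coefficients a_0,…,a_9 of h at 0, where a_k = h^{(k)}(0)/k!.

f: a_k = 1, 1, 3, 5, 11, 21, 43, 85, 171, 341, …
g: a_k = -3, -9, -27, -81, -243, -729, -2187, -6561, -19683, -59049, …
h₀=f·g: eliminate ⇒ L₀, order ≤ 1·1.
h=∫₀ˣh₀: take L = L₀·Dx.
L = (-4 + 2·x + 18·x^2)·Dx + (1 - 4·x + x^2 + 6·x^3)·Dx^2  (order 2).
h: a_k = 0, -3, -6, -15, -75/2, -483/5, -252, -4665/7, -7125/4, -4807, …
ICs: h(0) = 0, h′(0) = -3.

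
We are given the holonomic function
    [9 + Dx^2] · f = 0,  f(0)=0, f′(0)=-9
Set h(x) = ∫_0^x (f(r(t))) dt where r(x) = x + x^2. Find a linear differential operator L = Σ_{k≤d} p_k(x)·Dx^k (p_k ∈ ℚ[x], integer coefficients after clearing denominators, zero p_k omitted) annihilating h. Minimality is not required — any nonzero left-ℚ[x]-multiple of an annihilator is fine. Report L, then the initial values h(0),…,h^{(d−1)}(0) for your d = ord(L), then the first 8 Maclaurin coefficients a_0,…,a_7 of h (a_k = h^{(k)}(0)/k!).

L = (9 + 54·x + 108·x^2 + 72·x^3)·Dx - 2·Dx^2 + (1 + 2·x)·Dx^3  (order 3).
h: a_k = 0, 0, -9/2, -3, 27/8, 81/10, 459/80, -135/56, …
ICs: h(0) = 0, h′(0) = 0, h′′(0) = -9.

f: a_k = 0, -9, 0, 27/2, 0, -243/40, 0, 729/560, …
L₀ from L_f via x↦r, Dx↦r'^{-1}Dx.
Integrate: L := L₀·Dx.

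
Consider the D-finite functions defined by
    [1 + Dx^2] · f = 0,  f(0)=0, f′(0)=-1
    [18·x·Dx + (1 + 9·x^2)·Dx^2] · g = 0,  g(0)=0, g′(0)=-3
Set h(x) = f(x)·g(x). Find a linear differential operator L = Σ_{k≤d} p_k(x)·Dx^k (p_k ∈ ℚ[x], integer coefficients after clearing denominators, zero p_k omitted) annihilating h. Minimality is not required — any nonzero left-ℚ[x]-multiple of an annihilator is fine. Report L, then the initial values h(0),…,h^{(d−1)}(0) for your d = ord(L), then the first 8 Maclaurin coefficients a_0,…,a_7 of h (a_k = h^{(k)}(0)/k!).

L = (370 + 9594·x^2 + 4131·x^4 + 2916·x^6 + 6561·x^8) + (684·x + 6804·x^3 + 8748·x^5 + 26244·x^7)·Dx + (380 + 9792·x^2 + 5346·x^4 + 5832·x^6 + 13122·x^8)·Dx^2 + (684·x + 6804·x^3 + 8748·x^5 + 26244·x^7)·Dx^3 + (10 + 198·x^2 + 1215·x^4 + 2916·x^6 + 6561·x^8)·Dx^4  (order 4).
h: a_k = 0, 0, 3, 0, -19/2, 0, 401/8, 0, …
ICs: h(0) = 0, h′(0) = 0, h′′(0) = 6, h′′′(0) = 0.

f: a_k = 0, -1, 0, 1/6, 0, -1/120, 0, 1/5040, …
g: a_k = 0, -3, 0, 9, 0, -243/5, 0, 2187/7, …
h₀=f·g: eliminate ⇒ L₀, order ≤ 2·2.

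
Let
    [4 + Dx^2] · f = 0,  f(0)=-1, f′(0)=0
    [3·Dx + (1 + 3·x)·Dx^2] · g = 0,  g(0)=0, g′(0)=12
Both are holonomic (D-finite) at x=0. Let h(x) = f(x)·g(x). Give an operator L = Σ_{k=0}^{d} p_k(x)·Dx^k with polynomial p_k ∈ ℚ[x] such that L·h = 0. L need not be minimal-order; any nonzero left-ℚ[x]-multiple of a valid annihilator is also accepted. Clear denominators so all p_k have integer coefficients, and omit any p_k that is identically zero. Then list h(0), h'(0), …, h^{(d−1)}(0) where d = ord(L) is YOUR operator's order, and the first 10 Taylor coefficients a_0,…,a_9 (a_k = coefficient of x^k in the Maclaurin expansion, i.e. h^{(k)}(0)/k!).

f: a_k = -1, 0, 2, 0, -2/3, 0, 4/45, 0, -2/315, 0, …
g: a_k = 0, 12, -18, 36, -81, 972/5, -486, 8748/7, -6561/2, 8748, …
Product ⇒ symmetric product L₀, ord ≤ 4.
L = (-1112 - 1248·x + 7344·x^2 + 27648·x^3 + 20736·x^4) + (-48 + 2160·x + 10368·x^2 + 10368·x^3)·Dx + (-250 + 240·x + 4968·x^2 + 13824·x^3 + 10368·x^4)·Dx^2 + (-12 + 540·x + 2592·x^2 + 2592·x^3)·Dx^3 + (7 + 138·x + 783·x^2 + 1728·x^3 + 1296·x^4)·Dx^4  (order 4).
h: a_k = 0, -12, 18, -12, 45, -652/5, 336, -92804/105, 23609/10, -133876/21, …
ICs: h(0) = 0, h′(0) = -12, h′′(0) = 36, h′′′(0) = -72.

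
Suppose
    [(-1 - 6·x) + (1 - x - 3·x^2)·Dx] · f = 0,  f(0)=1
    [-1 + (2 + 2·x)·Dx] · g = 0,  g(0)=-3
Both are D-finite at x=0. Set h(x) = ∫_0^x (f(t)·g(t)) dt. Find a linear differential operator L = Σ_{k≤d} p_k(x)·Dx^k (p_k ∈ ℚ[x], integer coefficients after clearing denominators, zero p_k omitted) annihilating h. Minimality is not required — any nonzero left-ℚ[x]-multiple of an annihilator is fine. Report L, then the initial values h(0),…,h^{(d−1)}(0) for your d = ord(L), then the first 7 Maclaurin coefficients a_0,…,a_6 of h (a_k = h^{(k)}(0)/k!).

f: a_k = 1, 1, 4, 7, 19, 40, 97, …
g: a_k = -3, -3/2, 3/8, -3/16, 15/128, -21/256, 63/1024, …
Product ⇒ symmetric product L₀, ord ≤ 1.
h=∫h₀ ⇒ L = L₀·Dx.
L = (3 + 13·x + 9·x^2)·Dx + (-2 + 8·x^2 + 6·x^3)·Dx^2  (order 2).
h: a_k = 0, -3, -9/4, -35/8, -429/64, -8457/640, -12509/512, …
ICs: h(0) = 0, h′(0) = -3.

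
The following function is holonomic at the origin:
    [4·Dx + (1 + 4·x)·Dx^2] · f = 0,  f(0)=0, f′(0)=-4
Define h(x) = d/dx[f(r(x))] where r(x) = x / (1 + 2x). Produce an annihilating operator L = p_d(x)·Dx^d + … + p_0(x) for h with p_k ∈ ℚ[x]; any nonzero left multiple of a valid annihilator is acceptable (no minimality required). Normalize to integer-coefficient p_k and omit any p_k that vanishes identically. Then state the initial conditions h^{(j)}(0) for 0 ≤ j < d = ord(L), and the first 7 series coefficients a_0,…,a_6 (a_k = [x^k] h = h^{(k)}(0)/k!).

f: a_k = 0, -4, 8, -64/3, 64, -1024/5, 2048/3, …
h₀=f(r): pull back L_f along r ⇒ L₀.
Differentiate: ansatz ord ≤ ord L₀ ⇒ L.
L = (8 + 24·x) + (1 + 8·x + 12·x^2)·Dx  (order 1).
h: a_k = -4, 32, -208, 1280, -7744, 46592, -279808, …
ICs: h(0) = -4.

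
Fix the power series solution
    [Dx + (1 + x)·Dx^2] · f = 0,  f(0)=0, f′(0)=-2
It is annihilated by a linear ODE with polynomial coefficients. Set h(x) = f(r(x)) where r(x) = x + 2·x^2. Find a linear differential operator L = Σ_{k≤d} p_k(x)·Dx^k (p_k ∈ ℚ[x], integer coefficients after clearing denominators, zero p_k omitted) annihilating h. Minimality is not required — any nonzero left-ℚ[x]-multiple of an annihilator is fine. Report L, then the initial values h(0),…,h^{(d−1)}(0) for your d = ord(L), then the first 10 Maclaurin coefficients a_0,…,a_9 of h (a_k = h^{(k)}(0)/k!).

L = (-3 + 4·x + 8·x^2)·Dx + (1 + 5·x + 6·x^2 + 8·x^3)·Dx^2  (order 2).
h: a_k = 0, -2, -3, 10/3, 1/2, -22/5, 3, 26/7, -31/4, 10/9, …
ICs: h(0) = 0, h′(0) = -2.

f: a_k = 0, -2, 1, -2/3, 1/2, -2/5, 1/3, -2/7, 1/4, -2/9, …
f∘r: x↦r, Dx↦Dx/r' in L_f ⇒ L₀.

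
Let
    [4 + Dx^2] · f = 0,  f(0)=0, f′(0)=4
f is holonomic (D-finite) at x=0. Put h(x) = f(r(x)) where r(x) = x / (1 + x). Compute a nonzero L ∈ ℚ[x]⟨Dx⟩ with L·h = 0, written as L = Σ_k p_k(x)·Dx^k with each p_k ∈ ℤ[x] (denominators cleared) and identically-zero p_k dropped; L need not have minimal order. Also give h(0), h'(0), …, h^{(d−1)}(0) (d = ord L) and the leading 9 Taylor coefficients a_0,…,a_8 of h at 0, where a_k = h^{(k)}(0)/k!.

L = 4 + (2 + 6·x + 6·x^2 + 2·x^3)·Dx + (1 + 4·x + 6·x^2 + 4·x^3 + x^4)·Dx^2  (order 2).
h: a_k = 0, 4, -4, 4/3, 4, -172/15, 20, -8836/315, 1516/45, …
ICs: h(0) = 0, h′(0) = 4.

f: a_k = 0, 4, 0, -8/3, 0, 8/15, 0, -16/315, 0, …
Change of var in L_f (x↦r) gives L₀.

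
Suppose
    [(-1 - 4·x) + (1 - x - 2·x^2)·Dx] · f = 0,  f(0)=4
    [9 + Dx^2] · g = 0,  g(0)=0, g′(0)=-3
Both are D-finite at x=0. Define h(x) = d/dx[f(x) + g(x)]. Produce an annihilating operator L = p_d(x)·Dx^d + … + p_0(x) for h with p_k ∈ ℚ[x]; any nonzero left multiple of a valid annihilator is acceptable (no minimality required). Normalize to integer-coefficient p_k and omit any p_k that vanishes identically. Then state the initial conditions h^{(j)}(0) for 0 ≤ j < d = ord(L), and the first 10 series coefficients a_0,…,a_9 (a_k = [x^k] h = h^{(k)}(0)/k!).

L = (954 + 3600·x + 8154·x^2 + 4140·x^3 + 5760·x^4 + 3888·x^5 + 2592·x^6) + (-117 - 369·x + 585·x^2 + 747·x^3 + 90·x^4 + 828·x^5 + 1512·x^6 + 864·x^7)·Dx + (106 + 400·x + 906·x^2 + 460·x^3 + 640·x^4 + 432·x^5 + 288·x^6)·Dx^2 + (-13 - 41·x + 65·x^2 + 83·x^3 + 10·x^4 + 92·x^5 + 168·x^6 + 96·x^7)·Dx^3  (order 3).
h: a_k = 1, 24, 147/2, 176, 3279/8, 1032, 190643/80, 5472, 54994293/4480, 27320, …
ICs: h(0) = 1, h′(0) = 24, h′′(0) = 147.

f: a_k = 4, 4, 12, 20, 44, 84, 172, 340, 684, 1364, …
g: a_k = 0, -3, 0, 9/2, 0, -81/40, 0, 243/560, 0, -243/4480, …
f+g: L₀ = lclm(L_f,L_g), ord ≤ 1+2.
Differentiate: ansatz ord ≤ ord L₀ ⇒ L.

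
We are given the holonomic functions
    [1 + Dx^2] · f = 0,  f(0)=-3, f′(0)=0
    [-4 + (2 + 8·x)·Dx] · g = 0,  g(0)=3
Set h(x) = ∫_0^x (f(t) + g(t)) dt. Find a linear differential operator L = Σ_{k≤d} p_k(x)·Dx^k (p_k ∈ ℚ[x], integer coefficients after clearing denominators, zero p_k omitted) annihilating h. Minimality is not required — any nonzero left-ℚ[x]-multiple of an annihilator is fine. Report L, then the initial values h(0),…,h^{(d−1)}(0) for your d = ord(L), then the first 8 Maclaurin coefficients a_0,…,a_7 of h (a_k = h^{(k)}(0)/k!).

f: a_k = -3, 0, 3/2, 0, -1/8, 0, 1/240, 0, …
g: a_k = 3, 6, -6, 12, -30, 84, -252, 792, …
L₀ := lclm(L_f,L_g); ord L₀ ≤ 2+1.
Integrate: L := L₀·Dx.
L = (-26 - 16·x - 32·x^2)·Dx + (-3 - 4·x + 48·x^2 + 64·x^3)·Dx^2 + (-26 - 16·x - 32·x^2)·Dx^3 + (-3 - 4·x + 48·x^2 + 64·x^3)·Dx^4  (order 4).
h: a_k = 0, 0, 3, -3/2, 3, -241/40, 14, -60479/1680, …
ICs: h(0) = 0, h′(0) = 0, h′′(0) = 6, h′′′(0) = -9.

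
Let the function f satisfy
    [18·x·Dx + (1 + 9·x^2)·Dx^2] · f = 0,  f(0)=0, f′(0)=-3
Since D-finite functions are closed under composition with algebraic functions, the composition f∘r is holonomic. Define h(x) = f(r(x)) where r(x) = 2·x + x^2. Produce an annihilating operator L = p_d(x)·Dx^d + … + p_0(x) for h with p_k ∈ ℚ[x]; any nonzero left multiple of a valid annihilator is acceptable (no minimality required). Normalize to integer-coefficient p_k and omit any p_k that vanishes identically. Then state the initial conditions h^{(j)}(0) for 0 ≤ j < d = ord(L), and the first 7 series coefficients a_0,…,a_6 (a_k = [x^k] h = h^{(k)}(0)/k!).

L = (-1 + 72·x + 144·x^2 + 108·x^3 + 27·x^4)·Dx + (1 + x + 36·x^2 + 72·x^3 + 45·x^4 + 9·x^5)·Dx^2  (order 2).
h: a_k = 0, -6, -3, 72, 108, -7506/5, -3879, …
ICs: h(0) = 0, h′(0) = -6.

f: a_k = 0, -3, 0, 9, 0, -243/5, 0, …
h₀=f(r): pull back L_f along r ⇒ L₀.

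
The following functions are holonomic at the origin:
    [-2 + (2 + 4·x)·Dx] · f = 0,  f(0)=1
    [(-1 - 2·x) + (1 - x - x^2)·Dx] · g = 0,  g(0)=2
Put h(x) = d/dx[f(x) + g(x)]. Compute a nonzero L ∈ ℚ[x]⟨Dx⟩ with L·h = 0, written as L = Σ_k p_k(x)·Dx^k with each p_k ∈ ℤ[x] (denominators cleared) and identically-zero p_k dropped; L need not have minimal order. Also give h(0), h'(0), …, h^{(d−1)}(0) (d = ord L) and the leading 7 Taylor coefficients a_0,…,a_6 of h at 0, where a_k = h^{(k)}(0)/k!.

L = (-6 - 18·x - 24·x^2 - 12·x^3 - 6·x^4) + (-3 - 24·x - 63·x^2 - 72·x^3 - 45·x^4 - 18·x^5)·Dx + (1 + 4·x + 3·x^2 - 6·x^3 - 13·x^4 - 12·x^5 - 4·x^6)·Dx^2  (order 2).
h: a_k = 3, 7, 39/2, 75/2, 675/8, 1185/8, 4935/16, …
ICs: h(0) = 3, h′(0) = 7.

f: a_k = 1, 1, -1/2, 1/2, -5/8, 7/8, -21/16, …
g: a_k = 2, 2, 4, 6, 10, 16, 26, …
h₀=f+g: left-lcm gives L₀, ord ≤ 2.
Differentiate: ansatz ord ≤ ord L₀ ⇒ L.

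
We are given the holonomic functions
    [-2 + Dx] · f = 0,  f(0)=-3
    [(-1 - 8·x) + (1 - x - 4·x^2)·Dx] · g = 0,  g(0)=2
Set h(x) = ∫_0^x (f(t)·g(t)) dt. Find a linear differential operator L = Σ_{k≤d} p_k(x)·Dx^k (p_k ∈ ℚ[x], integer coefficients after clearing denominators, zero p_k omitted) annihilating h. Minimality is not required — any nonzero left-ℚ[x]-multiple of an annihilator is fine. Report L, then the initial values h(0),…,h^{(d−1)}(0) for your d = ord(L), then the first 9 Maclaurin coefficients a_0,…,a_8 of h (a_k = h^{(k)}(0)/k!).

L = (3 + 6·x - 8·x^2)·Dx + (-1 + x + 4·x^2)·Dx^2  (order 2).
h: a_k = 0, -6, -9, -18, -67/2, -354/5, -743/5, -4946/15, -102807/140, …
ICs: h(0) = 0, h′(0) = -6.

f: a_k = -3, -6, -6, -4, -2, -4/5, -4/15, -8/105, -2/105, …
g: a_k = 2, 2, 10, 18, 58, 130, 362, 882, 2330, …
Sym-product of L_f,L_g gives L₀ (≤ ord 1).
h=∫₀ˣh₀: take L = L₀·Dx.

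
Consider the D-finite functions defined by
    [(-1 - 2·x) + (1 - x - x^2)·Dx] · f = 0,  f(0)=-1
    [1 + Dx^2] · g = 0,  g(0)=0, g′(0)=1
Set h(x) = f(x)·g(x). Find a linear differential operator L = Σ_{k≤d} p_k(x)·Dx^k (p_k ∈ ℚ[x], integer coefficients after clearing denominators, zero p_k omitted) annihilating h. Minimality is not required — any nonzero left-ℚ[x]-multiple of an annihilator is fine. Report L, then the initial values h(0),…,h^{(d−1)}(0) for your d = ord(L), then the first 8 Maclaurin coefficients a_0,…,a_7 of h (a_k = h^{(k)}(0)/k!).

f: a_k = -1, -1, -2, -3, -5, -8, -13, -21, …
g: a_k = 0, 1, 0, -1/6, 0, 1/120, 0, -1/5040, …
f·g: L₀ = L_f ⊗_s L_g, ord ≤ 1·2.
L = (1 + x + x^2) + (2 + 4·x)·Dx + (-1 + x + x^2)·Dx^2  (order 2).
h: a_k = 0, -1, -1, -11/6, -17/6, -187/40, -901/120, -61403/5040, …
ICs: h(0) = 0, h′(0) = -1.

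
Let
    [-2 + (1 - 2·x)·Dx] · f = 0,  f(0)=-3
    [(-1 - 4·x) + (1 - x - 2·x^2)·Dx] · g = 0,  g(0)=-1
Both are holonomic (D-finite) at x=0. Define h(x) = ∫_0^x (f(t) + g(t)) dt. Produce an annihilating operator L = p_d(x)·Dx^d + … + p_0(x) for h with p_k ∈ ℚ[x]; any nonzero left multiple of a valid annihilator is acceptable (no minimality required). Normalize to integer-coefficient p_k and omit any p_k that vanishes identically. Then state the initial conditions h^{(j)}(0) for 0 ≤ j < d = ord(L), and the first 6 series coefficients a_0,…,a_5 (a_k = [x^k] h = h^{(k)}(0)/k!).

f: a_k = -3, -6, -12, -24, -48, -96, …
g: a_k = -1, -1, -3, -5, -11, -21, …
h₀=f+g: left-lcm gives L₀, ord ≤ 2.
Integrate: L := L₀·Dx.
L = -4·Dx + (-2 - 8·x)·Dx^2 + (1 - x - 2·x^2)·Dx^3  (order 3).
h: a_k = 0, -4, -7/2, -5, -29/4, -59/5, …
ICs: h(0) = 0, h′(0) = -4, h′′(0) = -7.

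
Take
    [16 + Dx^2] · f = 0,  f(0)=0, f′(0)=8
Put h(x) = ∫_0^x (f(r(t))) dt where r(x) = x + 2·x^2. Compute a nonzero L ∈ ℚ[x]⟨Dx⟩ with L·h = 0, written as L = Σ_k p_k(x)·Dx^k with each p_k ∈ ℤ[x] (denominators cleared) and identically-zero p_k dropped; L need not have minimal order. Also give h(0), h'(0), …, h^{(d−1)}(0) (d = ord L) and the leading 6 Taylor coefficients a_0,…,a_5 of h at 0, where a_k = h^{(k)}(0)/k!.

f: a_k = 0, 8, 0, -64/3, 0, 256/15, …
Substitute x→r, Dx→(1/r')Dx; clear ⇒ L₀.
∫: right-multiply L₀ by Dx.
L = (16 + 192·x + 768·x^2 + 1024·x^3)·Dx - 4·Dx^2 + (1 + 4·x)·Dx^3  (order 3).
h: a_k = 0, 0, 4, 16/3, -16/3, -128/5, …
ICs: h(0) = 0, h′(0) = 0, h′′(0) = 8.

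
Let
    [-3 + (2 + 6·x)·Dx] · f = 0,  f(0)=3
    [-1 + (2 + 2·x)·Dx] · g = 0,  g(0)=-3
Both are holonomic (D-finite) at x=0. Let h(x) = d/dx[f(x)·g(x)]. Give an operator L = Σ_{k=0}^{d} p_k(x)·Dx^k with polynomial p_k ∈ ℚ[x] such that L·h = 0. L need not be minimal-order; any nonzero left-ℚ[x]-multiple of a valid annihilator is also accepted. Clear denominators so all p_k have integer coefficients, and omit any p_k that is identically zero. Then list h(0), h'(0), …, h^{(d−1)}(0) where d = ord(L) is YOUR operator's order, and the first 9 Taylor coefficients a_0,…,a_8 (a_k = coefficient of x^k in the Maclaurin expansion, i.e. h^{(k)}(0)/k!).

L = -1 + (-2 - 11·x - 18·x^2 - 9·x^3)·Dx  (order 1).
h: a_k = -18, 9, -27, 153/2, -855/4, 4779/8, -13419/8, 75789/16, -860787/64, …
ICs: h(0) = -18.

f: a_k = 3, 9/2, -27/8, 81/16, -1215/128, 5103/256, -45927/1024, 216513/2048, -8444007/32768, …
g: a_k = -3, -3/2, 3/8, -3/16, 15/128, -21/256, 63/1024, -99/2048, 1287/32768, …
Product ⇒ symmetric product L₀, ord ≤ 1.
h=h₀': d/dx-closure on L₀ ⇒ L.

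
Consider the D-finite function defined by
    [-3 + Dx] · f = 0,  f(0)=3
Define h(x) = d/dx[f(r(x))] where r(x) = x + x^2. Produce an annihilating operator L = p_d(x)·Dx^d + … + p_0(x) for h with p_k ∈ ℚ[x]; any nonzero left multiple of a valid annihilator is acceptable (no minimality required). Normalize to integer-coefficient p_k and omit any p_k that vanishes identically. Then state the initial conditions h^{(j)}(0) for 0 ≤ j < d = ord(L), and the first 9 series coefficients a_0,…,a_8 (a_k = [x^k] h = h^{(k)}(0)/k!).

L = (5 + 12·x + 12·x^2) + (-1 - 2·x)·Dx  (order 1).
h: a_k = 9, 45, 243/2, 513/2, 3483/8, 25839/40, 13527/16, 564651/560, 4940433/4480, …
ICs: h(0) = 9.

f: a_k = 3, 9, 27/2, 27/2, 81/8, 243/40, 243/80, 729/560, 2187/4480, …
Substitute x→r, Dx→(1/r')Dx; clear ⇒ L₀.
h₀' ⇒ L via d/dx closure of L₀.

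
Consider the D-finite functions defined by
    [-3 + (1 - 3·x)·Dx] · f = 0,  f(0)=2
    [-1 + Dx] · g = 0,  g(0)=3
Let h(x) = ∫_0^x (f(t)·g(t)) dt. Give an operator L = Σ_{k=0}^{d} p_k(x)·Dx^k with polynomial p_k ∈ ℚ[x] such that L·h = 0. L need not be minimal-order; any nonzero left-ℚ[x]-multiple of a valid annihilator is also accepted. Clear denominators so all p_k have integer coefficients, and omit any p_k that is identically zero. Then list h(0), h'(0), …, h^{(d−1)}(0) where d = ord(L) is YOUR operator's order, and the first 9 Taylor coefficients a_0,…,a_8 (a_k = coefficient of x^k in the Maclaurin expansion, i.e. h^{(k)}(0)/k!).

f: a_k = 2, 6, 18, 54, 162, 486, 1458, 4374, 13122, …
g: a_k = 3, 3, 3/2, 1/2, 1/8, 1/40, 1/240, 1/1680, 1/13440, …
f·g: L₀ = L_f ⊗_s L_g, ord ≤ 1·1.
Integrate: L := L₀·Dx.
L = (4 - 3·x)·Dx + (-1 + 3·x)·Dx^2  (order 2).
h: a_k = 0, 6, 12, 25, 113/2, 2713/20, 5087/15, 104647/120, 1538311/672, …
ICs: h(0) = 0, h′(0) = 6.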